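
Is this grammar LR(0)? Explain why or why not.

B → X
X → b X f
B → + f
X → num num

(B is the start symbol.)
Augment with B' → B and build the canonical LR(0) collection (I0 = CLOSURE({[B' → . B]}), then GOTO on every symbol after a dot until no new states appear). It has 10 states:
  I0: { [B → . + f], [B → . X], [B' → . B], [X → . b X f], [X → . num num] }  — shift
  I1: { [B → + . f] }  — shift
  I2: { [B' → B .] }  — accept
  I3: { [B → X .] }  — reduce
  I4: { [X → . b X f], [X → . num num], [X → b . X f] }  — shift
  I5: { [X → num . num] }  — shift
  I6: { [X → num num .] }  — reduce
  I7: { [X → b X . f] }  — shift
  I8: { [X → b X f .] }  — reduce
  I9: { [B → + f .] }  — reduce

Every state is either a pure shift/goto state or contains exactly one complete item and nothing to shift — no conflicts. The grammar is LR(0).

Answer: Yes, the grammar is LR(0)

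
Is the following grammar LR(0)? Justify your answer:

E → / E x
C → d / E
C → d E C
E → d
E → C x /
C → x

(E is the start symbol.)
A grammar is LR(0) if no state in the canonical LR(0) collection has:
  - both a shift item (dot before a terminal) and a complete item (shift-reduce conflict), or
  - two or more complete items (reduce-reduce conflict; the accept item [E' → E .] counts as a complete item here).

Augment with E' → E and build the canonical LR(0) collection (I0 = CLOSURE({[E' → . E]}), then GOTO on every symbol after a dot until no new states appear). It has 15 states:
  I0: { [C → . d / E], [C → . d E C], [C → . x], [E → . / E x], [E → . C x /], [E → . d], [E' → . E] }  — shift
  I1: { [C → . d / E], [C → . d E C], [C → . x], [E → . / E x], [E → . C x /], [E → . d], [E → / . E x] }  — shift
  I2: { [E → C . x /] }  — shift
  I3: { [E' → E .] }  — accept
  I4: { [C → . d / E], [C → . d E C], [C → . x], [C → d . / E], [C → d . E C], [E → . / E x], [E → . C x /], [E → . d], [E → d .] }  — shift, reduce
  I5: { [C → x .] }  — reduce
  I6: { [C → . d / E], [C → . d E C], [C → . x], [C → d / . E], [E → . / E x], [E → . C x /], [E → . d], [E → / . E x] }  — shift
  I7: { [C → . d / E], [C → . d E C], [C → . x], [C → d E . C] }  — shift
  I8: { [C → d E C .] }  — reduce
  I9: { [C → . d / E], [C → . d E C], [C → . x], [C → d . / E], [C → d . E C], [E → . / E x], [E → . C x /], [E → . d] }  — shift
  I10: { [C → d / E .], [E → / E . x] }  — shift, reduce
  I11: { [E → / E x .] }  — reduce
  I12: { [E → C x . /] }  — shift
  I13: { [E → C x / .] }  — reduce
  I14: { [E → / E . x] }  — shift

Conflict in state I4:
  Shift-reduce conflict between [E → d .] and [C → . d / E]
So the grammar is NOT LR(0).

Answer: No. Shift-reduce conflict between [E → d .] and [C → . d / E]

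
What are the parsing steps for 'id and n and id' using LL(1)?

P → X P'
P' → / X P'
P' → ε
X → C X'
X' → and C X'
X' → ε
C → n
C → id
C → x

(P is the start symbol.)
Stack is shown with the top on the left.

Stack          Input              Action
----------------------------------------
P $            id and n and id $  output P → X P'
X P' $         id and n and id $  output X → C X'
C X' P' $      id and n and id $  output C → id
id X' P' $     id and n and id $  match 'id'
X' P' $        and n and id $     output X' → and C X'
and C X' P' $  and n and id $     match 'and'
C X' P' $      n and id $         output C → n
n X' P' $      n and id $         match 'n'
X' P' $        and id $           output X' → and C X'
and C X' P' $  and id $           match 'and'
C X' P' $      id $               output C → id
id X' P' $     id $               match 'id'
X' P' $        $                  output X' → ε
P' $           $                  output P' → ε
$              $                  accept

The string is accepted.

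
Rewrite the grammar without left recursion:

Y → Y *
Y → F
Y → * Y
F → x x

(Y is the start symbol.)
Y → F Y'
Y → * Y Y'
Y' → * Y'
Y' → ε
F → x x

Y is directly left-recursive. The standard transformation for
  A → A α₁ | ... | A α_m | β₁ | ... | β_n
is
  A  → β₁ A' | ... | β_n A'
  A' → α₁ A' | ... | α_m A' | ε

Y → F becomes Y → F Y'
Y → * Y becomes Y → * Y Y'
Y → Y * becomes Y' → * Y'
Add Y' → ε

Productions for other non-terminals are unchanged:
  F → x x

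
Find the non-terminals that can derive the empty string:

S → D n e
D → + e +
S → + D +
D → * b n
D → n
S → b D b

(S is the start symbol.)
None

There are no ε-productions, so no non-terminal can derive ε.
No non-terminals are nullable.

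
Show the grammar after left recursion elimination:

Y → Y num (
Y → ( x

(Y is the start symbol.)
Y → ( x Y'
Y' → num ( Y'
Y' → ε

Y is directly left-recursive. The standard transformation for
  A → A α₁ | ... | A α_m | β₁ | ... | β_n
is
  A  → β₁ A' | ... | β_n A'
  A' → α₁ A' | ... | α_m A' | ε

Y → ( x becomes Y → ( x Y'
Y → Y num ( becomes Y' → num ( Y'
Add Y' → ε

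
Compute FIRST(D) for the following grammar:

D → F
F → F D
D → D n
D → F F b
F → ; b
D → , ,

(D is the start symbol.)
{ ',', ';' }

To compute FIRST(D), examine every production with D on the left-hand side, reading each right-hand side left to right until a non-nullable symbol is reached.

FIRST sets of the other non-terminals involved (by the same procedure, iterated to a fixed point):
  FIRST(F) = { ';' }

From D → F:
  - F is a non-terminal: add FIRST(F) \ {ε} = { ';' }
    F is not nullable, so stop
From D → D n:
  - D is the symbol being defined: contributes nothing new
    D is not nullable, so stop
From D → F F b:
  - F is a non-terminal: add FIRST(F) \ {ε} = { ';' }
    F is not nullable, so stop
From D → , ,:
  - ',' is a terminal: add ',' and stop

Collecting: FIRST(D) = { ',', ';' }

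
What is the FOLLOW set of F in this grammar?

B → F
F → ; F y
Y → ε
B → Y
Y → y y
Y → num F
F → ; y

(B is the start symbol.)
{ $, 'y' }

In B → F: F is at the end, add FOLLOW(B)
In F → ; F y: F is followed by y, add FIRST(y) \ {ε} = { 'y' }
In Y → num F: F is at the end, add FOLLOW(Y)

The FOLLOW sets referred to above (computed the same way, to a fixed point):
  FOLLOW(B) = { $ }
  FOLLOW(Y) = { $ }

Taking the union: FOLLOW(F) = { $, 'y' }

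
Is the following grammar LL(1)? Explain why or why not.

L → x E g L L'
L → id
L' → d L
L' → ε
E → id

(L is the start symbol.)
No. Predict set conflict for L': { 'd' }

Relevant sets:
  FOLLOW(L') = { $, 'd' }

For L:
  PREDICT(L → x E g L L') = { 'x' }
  PREDICT(L → id) = { 'id' }
For L':
  PREDICT(L' → d L) = { 'd' }
  PREDICT(L' → ε) = { $, 'd' }
E has a single production, so nothing to check there.

Conflict found: Predict set conflict for L': { 'd' }
The grammar is NOT LL(1).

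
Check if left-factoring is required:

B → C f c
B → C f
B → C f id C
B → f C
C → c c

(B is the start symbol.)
Yes, B has productions with common prefix 'C f'

Left-factoring is needed when two productions for the same non-terminal
share a common prefix on the right-hand side.

Productions for B:
  B → C f c
  B → C f
  B → C f id C
  B → f C

Found common prefix 'C f' in productions for B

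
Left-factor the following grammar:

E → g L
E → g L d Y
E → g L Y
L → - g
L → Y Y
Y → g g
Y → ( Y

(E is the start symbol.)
E → g L E'
E' → ε
E' → d Y
E' → Y
L → - g
L → Y Y
Y → g g
Y → ( Y

Left-factoring transforms A → αβ₁ | αβ₂ into A → αA' and A' → β₁ | β₂
(α is the longest common prefix among the alternatives). Repeat until
no nonterminal has two alternatives with a common prefix.

Round 1: E has alternatives sharing prefix 'g L'. Introduce E': E → g L E'
  Add: E' → ε
  Add: E' → d Y
  Add: E' → Y

No remaining common prefixes — done.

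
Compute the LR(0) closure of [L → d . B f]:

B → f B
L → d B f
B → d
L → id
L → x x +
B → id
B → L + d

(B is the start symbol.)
{ [B → . L + d], [B → . d], [B → . f B], [B → . id], [L → . d B f], [L → . id], [L → . x x +], [L → d . B f] }

To compute CLOSURE, for each item [A → α.Bβ] where B is a non-terminal, add [B → .γ] for all productions B → γ; repeat for the newly added items until nothing changes.

Start with: [L → d . B f]
  [L → d . B f] has the dot before B: add [B → . f B], [B → . d], [B → . id], [B → . L + d]
  [B → . L + d] has the dot before L: add [L → . d B f], [L → . id], [L → . x x +]
No further items can be added.

CLOSURE = { [B → . L + d], [B → . d], [B → . f B], [B → . id], [L → . d B f], [L → . id], [L → . x x +], [L → d . B f] }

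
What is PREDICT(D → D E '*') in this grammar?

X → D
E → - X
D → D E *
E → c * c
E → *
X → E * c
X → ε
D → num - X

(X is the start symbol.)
{ 'num' }

PREDICT(D → D E '*') = (FIRST(RHS) \ {ε}) ∪ (FOLLOW(D) if ε ∈ FIRST(RHS), i.e. RHS ⇒* ε)
FIRST(D) = { 'num' }
FIRST(D E '*') = { 'num' }
ε ∉ FIRST(D E '*'), so FOLLOW(D) is not added.
PREDICT(D → D E '*') = { 'num' }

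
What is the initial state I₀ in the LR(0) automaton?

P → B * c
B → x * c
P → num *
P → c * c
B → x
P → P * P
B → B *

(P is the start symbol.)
{ [B → . B *], [B → . x * c], [B → . x], [P → . B * c], [P → . P * P], [P → . c * c], [P → . num *], [P' → . P] }

First, augment the grammar with P' → P
I₀ = CLOSURE({ [P' → . P] }):
  [P' → . P] has the dot before P: add [P → . B * c], [P → . num *], [P → . c * c], [P → . P * P]
  [P → . B * c] has the dot before B: add [B → . x * c], [B → . x], [B → . B *]
No further items can be added.

I₀ = { [B → . B *], [B → . x * c], [B → . x], [P → . B * c], [P → . P * P], [P → . c * c], [P → . num *], [P' → . P] }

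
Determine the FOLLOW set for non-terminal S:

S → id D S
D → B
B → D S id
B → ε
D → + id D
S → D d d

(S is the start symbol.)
To compute FOLLOW(S), find every occurrence of S on a right-hand side N → α S β: add FIRST(β) \ {ε}, and if β is empty or nullable also add FOLLOW(N). Iterate to a fixed point.

S is the start symbol, so $ ∈ FOLLOW(S).
In S → id D S: S is at the end; this adds FOLLOW(S) to itself — nothing new
In B → D S id: S is followed by id, add FIRST(id) \ {ε} = { 'id' }

Taking the union: FOLLOW(S) = { $, 'id' }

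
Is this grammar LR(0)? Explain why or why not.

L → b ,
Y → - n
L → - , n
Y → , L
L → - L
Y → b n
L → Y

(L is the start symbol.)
Yes, the grammar is LR(0)

A grammar is LR(0) if no state in the canonical LR(0) collection has:
  - both a shift item (dot before a terminal) and a complete item (shift-reduce conflict), or
  - two or more complete items (reduce-reduce conflict; the accept item [L' → L .] counts as a complete item here).

Augment with L' → L and build the canonical LR(0) collection (I0 = CLOSURE({[L' → . L]}), then GOTO on every symbol after a dot until no new states appear). It has 13 states:
  I0: { [L → . - , n], [L → . - L], [L → . Y], [L → . b ,], [L' → . L], [Y → . , L], [Y → . - n], [Y → . b n] }  — shift
  I1: { [L → . - , n], [L → . - L], [L → . Y], [L → . b ,], [Y → , . L], [Y → . , L], [Y → . - n], [Y → . b n] }  — shift
  I2: { [L → - . , n], [L → - . L], [L → . - , n], [L → . - L], [L → . Y], [L → . b ,], [Y → - . n], [Y → . , L], [Y → . - n], [Y → . b n] }  — shift
  I3: { [L' → L .] }  — accept
  I4: { [L → Y .] }  — reduce
  I5: { [L → b . ,], [Y → b . n] }  — shift
  I6: { [L → b , .] }  — reduce
  I7: { [Y → b n .] }  — reduce
  I8: { [L → - , . n], [L → . - , n], [L → . - L], [L → . Y], [L → . b ,], [Y → , . L], [Y → . , L], [Y → . - n], [Y → . b n] }  — shift
  I9: { [L → - L .] }  — reduce
  I10: { [Y → - n .] }  — reduce
  I11: { [Y → , L .] }  — reduce
  I12: { [L → - , n .] }  — reduce

Every state is either a pure shift/goto state or contains exactly one complete item and nothing to shift — no conflicts. The grammar is LR(0).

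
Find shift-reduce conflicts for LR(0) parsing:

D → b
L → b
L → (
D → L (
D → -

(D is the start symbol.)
No shift-reduce conflicts

Augment with D' → D and build the canonical LR(0) collection (I0 = CLOSURE({[D' → . D]}), then GOTO on every symbol after a dot until no new states appear). It has 7 states:
  I0: { [D → . -], [D → . L (], [D → . b], [D' → . D], [L → . (], [L → . b] }  — shift
  I1: { [L → ( .] }  — reduce
  I2: { [D → - .] }  — reduce
  I3: { [D' → D .] }  — accept
  I4: { [D → L . (] }  — shift
  I5: { [D → b .], [L → b .] }  — 2 reduces
  I6: { [D → L ( .] }  — reduce

No state contains both a complete item and a shift item.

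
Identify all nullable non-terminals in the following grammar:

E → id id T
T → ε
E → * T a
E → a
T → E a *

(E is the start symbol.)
A non-terminal is nullable if it can derive ε (the empty string): either it has an ε-production, or it has a production whose right-hand side consists entirely of nullable non-terminals.

ε-productions: T → ε
So T is immediately nullable.
No further non-terminal can be added: every production for the remaining non-terminals contains a terminal or a non-nullable non-terminal.
Nullable = { 'T' }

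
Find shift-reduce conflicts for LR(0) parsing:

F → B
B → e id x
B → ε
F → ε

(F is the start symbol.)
Yes — I0: [B → .] vs [B → . e id x]

A shift-reduce conflict occurs when an LR(0) state has both:
  - a complete (reduce) item [A → α .] (dot at the end), and
  - a shift item [B → β . c γ] (dot before a terminal).

Augment with F' → F and build the canonical LR(0) collection (I0 = CLOSURE({[F' → . F]}), then GOTO on every symbol after a dot until no new states appear). It has 6 states:
  I0: { [B → . e id x], [B → .], [F → . B], [F → .], [F' → . F] }  — shift, 2 reduces
  I1: { [F → B .] }  — reduce
  I2: { [F' → F .] }  — accept
  I3: { [B → e . id x] }  — shift
  I4: { [B → e id . x] }  — shift
  I5: { [B → e id x .] }  — reduce

I0 contains reduce items [B → .], [F → .] and shift item [B → . e id x] — shift-reduce conflict.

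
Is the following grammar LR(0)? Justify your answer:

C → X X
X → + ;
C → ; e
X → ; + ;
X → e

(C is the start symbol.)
Yes, the grammar is LR(0)

A grammar is LR(0) if no state in the canonical LR(0) collection has:
  - both a shift item (dot before a terminal) and a complete item (shift-reduce conflict), or
  - two or more complete items (reduce-reduce conflict; the accept item [C' → C .] counts as a complete item here).

Augment with C' → C and build the canonical LR(0) collection (I0 = CLOSURE({[C' → . C]}), then GOTO on every symbol after a dot until no new states appear). It has 12 states:
  I0: { [C → . ; e], [C → . X X], [C' → . C], [X → . + ;], [X → . ; + ;], [X → . e] }  — shift
  I1: { [X → + . ;] }  — shift
  I2: { [C → ; . e], [X → ; . + ;] }  — shift
  I3: { [C' → C .] }  — accept
  I4: { [C → X . X], [X → . + ;], [X → . ; + ;], [X → . e] }  — shift
  I5: { [X → e .] }  — reduce
  I6: { [X → ; . + ;] }  — shift
  I7: { [C → X X .] }  — reduce
  I8: { [X → ; + . ;] }  — shift
  I9: { [X → ; + ; .] }  — reduce
  I10: { [C → ; e .] }  — reduce
  I11: { [X → + ; .] }  — reduce

Every state is either a pure shift/goto state or contains exactly one complete item and nothing to shift — no conflicts. The grammar is LR(0).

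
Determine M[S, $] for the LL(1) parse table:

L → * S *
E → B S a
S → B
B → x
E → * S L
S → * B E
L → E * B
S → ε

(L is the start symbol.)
To find M[S, $], we find productions for S where $ is in the predict set (PREDICT(N → α) = (FIRST(α) \ {ε}) ∪ (FOLLOW(N) if α ⇒* ε)).

Relevant sets:
  FIRST(B) = { 'x' }
  FOLLOW(S) = { '*', 'a', 'x' }

S → B: PREDICT = { 'x' }
S → * B E: PREDICT = { '*' }
S → ε: PREDICT = { '*', 'a', 'x' }

M[S, $] is empty (no production applies)

Answer: Empty (error entry)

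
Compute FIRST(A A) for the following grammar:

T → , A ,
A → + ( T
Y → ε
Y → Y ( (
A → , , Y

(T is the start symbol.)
FIRST sets of the non-terminals involved (from the grammar, by fixed-point iteration):
  FIRST(A) = { '+', ',' }

To compute FIRST(A A), process the symbols left to right:
Symbol A is a non-terminal. Add FIRST(A) \ {ε} = { '+', ',' }
A is not nullable (ε ∉ FIRST(A)), so stop here.
FIRST(A A) = { '+', ',' }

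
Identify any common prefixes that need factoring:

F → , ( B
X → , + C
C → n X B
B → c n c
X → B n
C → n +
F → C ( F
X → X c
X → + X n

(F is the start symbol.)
Yes, C has productions with common prefix 'n'

Left-factoring is needed when two productions for the same non-terminal
share a common prefix on the right-hand side.

Productions for F:
  F → , ( B
  F → C ( F
Productions for X:
  X → , + C
  X → B n
  X → X c
  X → + X n
Productions for C:
  C → n X B
  C → n +

Found common prefix 'n' in productions for C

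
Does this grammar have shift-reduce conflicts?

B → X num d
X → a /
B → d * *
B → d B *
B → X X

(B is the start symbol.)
No shift-reduce conflicts

A shift-reduce conflict occurs when an LR(0) state has both:
  - a complete (reduce) item [A → α .] (dot at the end), and
  - a shift item [B → β . c γ] (dot before a terminal).

Augment with B' → B and build the canonical LR(0) collection (I0 = CLOSURE({[B' → . B]}), then GOTO on every symbol after a dot until no new states appear). It has 13 states:
  I0: { [B → . X X], [B → . X num d], [B → . d * *], [B → . d B *], [B' → . B], [X → . a /] }  — shift
  I1: { [B' → B .] }  — accept
  I2: { [B → X . X], [B → X . num d], [X → . a /] }  — shift
  I3: { [X → a . /] }  — shift
  I4: { [B → . X X], [B → . X num d], [B → . d * *], [B → . d B *], [B → d . * *], [B → d . B *], [X → . a /] }  — shift
  I5: { [B → d * . *] }  — shift
  I6: { [B → d B . *] }  — shift
  I7: { [B → d B * .] }  — reduce
  I8: { [B → d * * .] }  — reduce
  I9: { [X → a / .] }  — reduce
  I10: { [B → X X .] }  — reduce
  I11: { [B → X num . d] }  — shift
  I12: { [B → X num d .] }  — reduce

No state contains both a complete item and a shift item.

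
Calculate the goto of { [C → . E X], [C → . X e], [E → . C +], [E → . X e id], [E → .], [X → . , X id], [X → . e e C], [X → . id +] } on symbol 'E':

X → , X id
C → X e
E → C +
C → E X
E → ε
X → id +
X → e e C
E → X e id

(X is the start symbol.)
{ [C → E . X], [X → . , X id], [X → . e e C], [X → . id +] }

GOTO(I, 'E') = CLOSURE({ [A → αX.β] : [A → α.Xβ] ∈ I, X = 'E' })

Items with dot before 'E', with the dot advanced:
  [C → . E X] → [C → E . X]
Closure of the advanced items:
  [C → E . X] has the dot before X: add [X → . , X id], [X → . id +], [X → . e e C]

GOTO = { [C → E . X], [X → . , X id], [X → . e e C], [X → . id +] }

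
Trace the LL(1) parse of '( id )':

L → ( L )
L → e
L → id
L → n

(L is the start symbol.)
LL(1) parsing maintains a stack (initially the start symbol over $) and the input. At each step: if the stack top is a terminal, match it against the current input token; if it is a non-terminal N, replace it with the RHS of M[N, lookahead] (the unique production whose predict set contains the lookahead).

Stack is shown with the top on the left.

Stack    Input     Action
-------------------------
L $      ( id ) $  output L → ( L )
( L ) $  ( id ) $  match '('
L ) $    id ) $    output L → id
id ) $   id ) $    match 'id'
) $      ) $       match ')'
$        $         accept

The string is accepted.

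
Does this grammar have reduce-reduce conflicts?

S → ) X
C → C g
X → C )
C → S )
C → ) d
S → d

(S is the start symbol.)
A reduce-reduce conflict occurs when an LR(0) state has two complete items [A → α .] and [B → β .] — both call for a reduction, and with no lookahead the parser cannot choose between them.

Augment with S' → S and build the canonical LR(0) collection (I0 = CLOSURE({[S' → . S]}), then GOTO on every symbol after a dot until no new states appear). It has 12 states:
  I0: { [S → . ) X], [S → . d], [S' → . S] }  — shift
  I1: { [C → . ) d], [C → . C g], [C → . S )], [S → ) . X], [S → . ) X], [S → . d], [X → . C )] }  — shift
  I2: { [S' → S .] }  — accept
  I3: { [S → d .] }  — reduce
  I4: { [C → ) . d], [C → . ) d], [C → . C g], [C → . S )], [S → ) . X], [S → . ) X], [S → . d], [X → . C )] }  — shift
  I5: { [C → C . g], [X → C . )] }  — shift
  I6: { [C → S . )] }  — shift
  I7: { [S → ) X .] }  — reduce
  I8: { [C → S ) .] }  — reduce
  I9: { [X → C ) .] }  — reduce
  I10: { [C → C g .] }  — reduce
  I11: { [C → ) d .], [S → d .] }  — 2 reduces

I11 contains complete items [C → ) d .], [S → d .] — reduce-reduce conflict.

Answer: Yes — I11: [C → ) d .] vs [S → d .]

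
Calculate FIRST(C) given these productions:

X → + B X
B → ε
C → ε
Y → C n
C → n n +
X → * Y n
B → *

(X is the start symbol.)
To compute FIRST(C), examine every production with C on the left-hand side, reading each right-hand side left to right until a non-nullable symbol is reached.

From C → ε:
  - ε-production, so ε ∈ FIRST(C)
From C → n n +:
  - n is a terminal: add 'n' and stop

Collecting: FIRST(C) = { 'n', ε }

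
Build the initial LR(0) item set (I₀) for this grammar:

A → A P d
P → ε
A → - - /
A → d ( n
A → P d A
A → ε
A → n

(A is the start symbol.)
First, augment the grammar with A' → A
I₀ = CLOSURE({ [A' → . A] }):
  [A' → . A] has the dot before A: add [A → . A P d], [A → . - - /], [A → . d ( n], [A → . P d A], [A → .], [A → . n]
  [A → . P d A] has the dot before P: add [P → .]
No further items can be added.

I₀ = { [A → . - - /], [A → . A P d], [A → . P d A], [A → . d ( n], [A → . n], [A → .], [A' → . A], [P → .] }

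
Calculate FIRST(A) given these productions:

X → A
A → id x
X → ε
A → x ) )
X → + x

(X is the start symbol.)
From A → id x:
  - id is a terminal: add 'id' and stop
From A → x ) ):
  - x is a terminal: add 'x' and stop

Collecting: FIRST(A) = { 'id', 'x' }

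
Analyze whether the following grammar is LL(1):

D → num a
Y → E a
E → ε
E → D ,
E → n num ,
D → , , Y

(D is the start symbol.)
Yes, the grammar is LL(1).

A grammar is LL(1) if for each non-terminal N with multiple productions, the predict sets of those productions are pairwise disjoint, where PREDICT(N → α) = (FIRST(α) \ {ε}) ∪ (FOLLOW(N) if α ⇒* ε).

Relevant sets:
  FIRST(D) = { ',', 'num' }
  FOLLOW(E) = { 'a' }

For D:
  PREDICT(D → num a) = { 'num' }
  PREDICT(D → ',' ',' Y) = { ',' }
For E:
  PREDICT(E → ε) = { 'a' }
  PREDICT(E → D ',') = { ',', 'num' }
  PREDICT(E → n num ',') = { 'n' }
Y has a single production, so nothing to check there.

All predict sets are disjoint. The grammar IS LL(1).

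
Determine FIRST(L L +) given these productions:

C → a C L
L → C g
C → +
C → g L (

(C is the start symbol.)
FIRST sets of the non-terminals involved (from the grammar, by fixed-point iteration):
  FIRST(L) = { '+', 'a', 'g' }

To compute FIRST(L L +), process the symbols left to right:
Symbol L is a non-terminal. Add FIRST(L) \ {ε} = { '+', 'a', 'g' }
L is not nullable (ε ∉ FIRST(L)), so stop here.
FIRST(L L +) = { '+', 'a', 'g' }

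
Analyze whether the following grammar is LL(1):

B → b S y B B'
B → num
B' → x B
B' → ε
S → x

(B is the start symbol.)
No. Predict set conflict for B': { 'x' }

A grammar is LL(1) if for each non-terminal N with multiple productions, the predict sets of those productions are pairwise disjoint, where PREDICT(N → α) = (FIRST(α) \ {ε}) ∪ (FOLLOW(N) if α ⇒* ε).

Relevant sets:
  FOLLOW(B') = { $, 'x' }

For B:
  PREDICT(B → b S y B B') = { 'b' }
  PREDICT(B → num) = { 'num' }
For B':
  PREDICT(B' → x B) = { 'x' }
  PREDICT(B' → ε) = { $, 'x' }
S has a single production, so nothing to check there.

Conflict found: Predict set conflict for B': { 'x' }
The grammar is NOT LL(1).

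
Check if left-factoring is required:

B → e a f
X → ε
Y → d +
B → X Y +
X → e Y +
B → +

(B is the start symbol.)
No, left-factoring is not needed

Left-factoring is needed when two productions for the same non-terminal
share a common prefix on the right-hand side.

Productions for B:
  B → e a f
  B → X Y +
  B → +
Productions for X:
  X → ε
  X → e Y +

No common prefixes found.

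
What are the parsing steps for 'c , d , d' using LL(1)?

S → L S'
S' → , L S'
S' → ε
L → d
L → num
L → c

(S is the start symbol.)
LL(1) parsing maintains a stack (initially the start symbol over $) and the input. At each step: if the stack top is a terminal, match it against the current input token; if it is a non-terminal N, replace it with the RHS of M[N, lookahead] (the unique production whose predict set contains the lookahead).

Stack is shown with the top on the left.

Stack     Input        Action
-----------------------------
S $       c , d , d $  output S → L S'
L S' $    c , d , d $  output L → c
c S' $    c , d , d $  match 'c'
S' $      , d , d $    output S' → , L S'
, L S' $  , d , d $    match ','
L S' $    d , d $      output L → d
d S' $    d , d $      match 'd'
S' $      , d $        output S' → , L S'
, L S' $  , d $        match ','
L S' $    d $          output L → d
d S' $    d $          match 'd'
S' $      $            output S' → ε
$         $            accept

The string is accepted.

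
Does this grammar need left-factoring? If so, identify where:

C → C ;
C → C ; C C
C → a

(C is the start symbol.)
Left-factoring is needed when two productions for the same non-terminal
share a common prefix on the right-hand side.

Productions for C:
  C → C ;
  C → C ; C C
  C → a

Found common prefix 'C ;' in productions for C

Answer: Yes, C has productions with common prefix 'C ;'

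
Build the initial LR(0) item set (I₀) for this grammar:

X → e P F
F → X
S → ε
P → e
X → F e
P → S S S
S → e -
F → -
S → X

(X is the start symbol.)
{ [F → . -], [F → . X], [X → . F e], [X → . e P F], [X' → . X] }

First, augment the grammar with X' → X
I₀ = CLOSURE({ [X' → . X] }):
  [X' → . X] has the dot before X: add [X → . e P F], [X → . F e]
  [X → . F e] has the dot before F: add [F → . X], [F → . -]
No further items can be added.

I₀ = { [F → . -], [F → . X], [X → . F e], [X → . e P F], [X' → . X] }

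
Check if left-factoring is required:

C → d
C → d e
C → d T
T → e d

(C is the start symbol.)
Yes, C has productions with common prefix 'd'

Left-factoring is needed when two productions for the same non-terminal
share a common prefix on the right-hand side.

Productions for C:
  C → d
  C → d e
  C → d T

Found common prefix 'd' in productions for C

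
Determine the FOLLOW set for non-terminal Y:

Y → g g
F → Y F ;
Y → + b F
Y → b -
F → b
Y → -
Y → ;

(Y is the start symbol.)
To compute FOLLOW(Y), find every occurrence of Y on a right-hand side N → α Y β: add FIRST(β) \ {ε}, and if β is empty or nullable also add FOLLOW(N). Iterate to a fixed point.

Y is the start symbol, so $ ∈ FOLLOW(Y).
In F → Y F ;: Y is followed by F ';', add FIRST(F ';') \ {ε} = { '+', '-', ';', 'b', 'g' }

Taking the union: FOLLOW(Y) = { $, '+', '-', ';', 'b', 'g' }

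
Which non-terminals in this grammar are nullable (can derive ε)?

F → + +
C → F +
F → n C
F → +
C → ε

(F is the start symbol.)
A non-terminal is nullable if it can derive ε (the empty string): either it has an ε-production, or it has a production whose right-hand side consists entirely of nullable non-terminals.

ε-productions: C → ε
So C is immediately nullable.
No further non-terminal can be added: every production for the remaining non-terminals contains a terminal or a non-nullable non-terminal.
Nullable = { 'C' }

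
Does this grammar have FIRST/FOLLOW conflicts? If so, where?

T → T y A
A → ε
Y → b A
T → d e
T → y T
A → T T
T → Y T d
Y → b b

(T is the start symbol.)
Yes. A → T T with FOLLOW(A) on { 'b', 'd', 'y' }

A FIRST/FOLLOW conflict occurs when a non-terminal N has a nullable alternative N → β (β ⇒* ε) and another alternative N → α with FIRST(α) ∩ FOLLOW(N) ≠ ∅: on such a lookahead the parser cannot decide between expanding α and letting N vanish via β.

Nullable non-terminals: A.
FIRST sets used below: FIRST(T) = { 'b', 'd', 'y' }

A: nullable alternative(s) A → ε; FOLLOW(A) = { $, 'b', 'd', 'y' }
  A → ε: FIRST \ {ε} = { } — this is the only nullable alternative, skip
  A → T T: FIRST \ {ε} = { 'b', 'd', 'y' } — overlaps FOLLOW(A) on { 'b', 'd', 'y' }: CONFLICT

T, Y have no nullable alternative, so no FIRST/FOLLOW check is needed there.

So the grammar has 1 FIRST/FOLLOW conflict (marked CONFLICT above).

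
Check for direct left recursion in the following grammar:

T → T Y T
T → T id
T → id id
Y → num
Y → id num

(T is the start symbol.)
Yes, T is left-recursive

Direct left recursion occurs when N → N α for some non-terminal N (the right-hand side begins with the left-hand side itself).

T → T Y T: LEFT RECURSIVE (starts with T)
T → T id: LEFT RECURSIVE (starts with T)
T → id id: starts with id
Y → num: starts with num
Y → id num: starts with id

The grammar has direct left recursion on: T.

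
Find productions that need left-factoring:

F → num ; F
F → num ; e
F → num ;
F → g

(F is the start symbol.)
Yes, F has productions with common prefix 'num ;'

Left-factoring is needed when two productions for the same non-terminal
share a common prefix on the right-hand side.

Productions for F:
  F → num ; F
  F → num ; e
  F → num ;
  F → g

Found common prefix 'num ;' in productions for F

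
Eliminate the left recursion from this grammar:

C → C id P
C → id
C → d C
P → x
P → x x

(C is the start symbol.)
C is directly left-recursive. The standard transformation for
  A → A α₁ | ... | A α_m | β₁ | ... | β_n
is
  A  → β₁ A' | ... | β_n A'
  A' → α₁ A' | ... | α_m A' | ε

C → id becomes C → id C'
C → d C becomes C → d C C'
C → C id P becomes C' → id P C'
Add C' → ε

Productions for other non-terminals are unchanged:
  P → x
  P → x x

Resulting grammar:
C → id C'
C → d C C'
C' → id P C'
C' → ε
P → x
P → x x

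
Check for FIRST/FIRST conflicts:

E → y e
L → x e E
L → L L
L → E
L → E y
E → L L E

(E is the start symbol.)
FIRST sets of the non-terminals at (or reachable through a nullable prefix from) the front of some alternative:
  FIRST(L) = { 'x', 'y' }
  FIRST(E) = { 'x', 'y' }

Productions for E:
  E → y e: FIRST = { 'y' }
  E → L L E: FIRST = { 'x', 'y' }
Productions for L:
  L → x e E: FIRST = { 'x' }
  L → L L: FIRST = { 'x', 'y' }
  L → E: FIRST = { 'x', 'y' }
  L → E y: FIRST = { 'x', 'y' }

Conflict for E: E → y e and E → L L E
  Overlap: { 'y' }
Conflict for L: L → x e E and L → L L
  Overlap: { 'x' }
Conflict for L: L → x e E and L → E
  Overlap: { 'x' }
Conflict for L: L → x e E and L → E y
  Overlap: { 'x' }
Conflict for L: L → L L and L → E
  Overlap: { 'x', 'y' }
Conflict for L: L → L L and L → E y
  Overlap: { 'x', 'y' }
Conflict for L: L → E and L → E y
  Overlap: { 'x', 'y' }

Answer: Yes. E → y e / E → L L E on { 'y' }; L → x e E / L → L L on { 'x' }; L → x e E / L → E on { 'x' }; L → x e E / L → E y on { 'x' }; L → L L / L → E on { 'x', 'y' }; L → L L / L → E y on { 'x', 'y' }; L → E / L → E y on { 'x', 'y' }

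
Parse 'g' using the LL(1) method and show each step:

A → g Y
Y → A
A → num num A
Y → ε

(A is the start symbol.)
Stack is shown with the top on the left.

Stack  Input  Action
--------------------
A $    g $    output A → g Y
g Y $  g $    match 'g'
Y $    $      output Y → ε
$      $      accept

The string is accepted.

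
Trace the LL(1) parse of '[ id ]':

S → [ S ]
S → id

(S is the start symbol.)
LL(1) parsing maintains a stack (initially the start symbol over $) and the input. At each step: if the stack top is a terminal, match it against the current input token; if it is a non-terminal N, replace it with the RHS of M[N, lookahead] (the unique production whose predict set contains the lookahead).

Stack is shown with the top on the left.

Stack    Input     Action
-------------------------
S $      [ id ] $  output S → [ S ]
[ S ] $  [ id ] $  match '['
S ] $    id ] $    output S → id
id ] $   id ] $    match 'id'
] $      ] $       match ']'
$        $         accept

The string is accepted.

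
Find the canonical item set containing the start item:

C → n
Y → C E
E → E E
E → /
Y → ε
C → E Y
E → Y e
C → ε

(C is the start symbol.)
{ [C → . E Y], [C → . n], [C → .], [C' → . C], [E → . /], [E → . E E], [E → . Y e], [Y → . C E], [Y → .] }

First, augment the grammar with C' → C
I₀ = CLOSURE({ [C' → . C] }):
  [C' → . C] has the dot before C: add [C → . n], [C → . E Y], [C → .]
  [C → . E Y] has the dot before E: add [E → . E E], [E → . /], [E → . Y e]
  [E → . Y e] has the dot before Y: add [Y → . C E], [Y → .]
No further items can be added.

I₀ = { [C → . E Y], [C → . n], [C → .], [C' → . C], [E → . /], [E → . E E], [E → . Y e], [Y → . C E], [Y → .] }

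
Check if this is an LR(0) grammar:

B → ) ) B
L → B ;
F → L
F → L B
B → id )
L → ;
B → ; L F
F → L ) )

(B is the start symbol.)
A grammar is LR(0) if no state in the canonical LR(0) collection has:
  - both a shift item (dot before a terminal) and a complete item (shift-reduce conflict), or
  - two or more complete items (reduce-reduce conflict; the accept item [B' → B .] counts as a complete item here).

Augment with B' → B and build the canonical LR(0) collection (I0 = CLOSURE({[B' → . B]}), then GOTO on every symbol after a dot until no new states appear). It has 17 states:
  I0: { [B → . ) ) B], [B → . ; L F], [B → . id )], [B' → . B] }  — shift
  I1: { [B → ) . ) B] }  — shift
  I2: { [B → . ) ) B], [B → . ; L F], [B → . id )], [B → ; . L F], [L → . ;], [L → . B ;] }  — shift
  I3: { [B' → B .] }  — accept
  I4: { [B → id . )] }  — shift
  I5: { [B → id ) .] }  — reduce
  I6: { [B → . ) ) B], [B → . ; L F], [B → . id )], [B → ; . L F], [L → . ;], [L → . B ;], [L → ; .] }  — shift, reduce
  I7: { [L → B . ;] }  — shift
  I8: { [B → . ) ) B], [B → . ; L F], [B → . id )], [B → ; L . F], [F → . L ) )], [F → . L B], [F → . L], [L → . ;], [L → . B ;] }  — shift
  I9: { [B → ; L F .] }  — reduce
  I10: { [B → . ) ) B], [B → . ; L F], [B → . id )], [F → L . ) )], [F → L . B], [F → L .] }  — shift, reduce
  I11: { [B → ) . ) B], [F → L ) . )] }  — shift
  I12: { [F → L B .] }  — reduce
  I13: { [B → ) ) . B], [B → . ) ) B], [B → . ; L F], [B → . id )], [F → L ) ) .] }  — shift, reduce
  I14: { [B → ) ) B .] }  — reduce
  I15: { [L → B ; .] }  — reduce
  I16: { [B → ) ) . B], [B → . ) ) B], [B → . ; L F], [B → . id )] }  — shift

Conflict in state I6:
  Shift-reduce conflict between [L → ; .] and [B → . ) ) B]
So the grammar is NOT LR(0).

Answer: No. Shift-reduce conflict between [L → ; .] and [B → . ) ) B]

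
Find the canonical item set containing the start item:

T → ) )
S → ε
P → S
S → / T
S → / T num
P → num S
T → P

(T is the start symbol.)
First, augment the grammar with T' → T
I₀ = CLOSURE({ [T' → . T] }):
  [T' → . T] has the dot before T: add [T → . ) )], [T → . P]
  [T → . P] has the dot before P: add [P → . S], [P → . num S]
  [P → . S] has the dot before S: add [S → .], [S → . / T], [S → . / T num]
No further items can be added.

I₀ = { [P → . S], [P → . num S], [S → . / T num], [S → . / T], [S → .], [T → . ) )], [T → . P], [T' → . T] }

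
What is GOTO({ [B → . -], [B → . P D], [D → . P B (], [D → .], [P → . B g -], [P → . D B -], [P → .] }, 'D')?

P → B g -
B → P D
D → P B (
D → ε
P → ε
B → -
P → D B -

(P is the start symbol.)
{ [B → . -], [B → . P D], [D → . P B (], [D → .], [P → . B g -], [P → . D B -], [P → .], [P → D . B -] }

GOTO(I, 'D') = CLOSURE({ [A → αX.β] : [A → α.Xβ] ∈ I, X = 'D' })

Items with dot before 'D', with the dot advanced:
  [P → . D B -] → [P → D . B -]
Closure of the advanced items:
  [P → D . B -] has the dot before B: add [B → . P D], [B → . -]
  [B → . P D] has the dot before P: add [P → . B g -], [P → .], [P → . D B -]
  [P → . D B -] has the dot before D: add [D → . P B (], [D → .]

GOTO = { [B → . -], [B → . P D], [D → . P B (], [D → .], [P → . B g -], [P → . D B -], [P → .], [P → D . B -] }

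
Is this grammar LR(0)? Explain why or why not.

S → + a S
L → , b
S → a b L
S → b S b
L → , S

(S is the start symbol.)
A grammar is LR(0) if no state in the canonical LR(0) collection has:
  - both a shift item (dot before a terminal) and a complete item (shift-reduce conflict), or
  - two or more complete items (reduce-reduce conflict; the accept item [S' → S .] counts as a complete item here).

Augment with S' → S and build the canonical LR(0) collection (I0 = CLOSURE({[S' → . S]}), then GOTO on every symbol after a dot until no new states appear). It has 14 states:
  I0: { [S → . + a S], [S → . a b L], [S → . b S b], [S' → . S] }  — shift
  I1: { [S → + . a S] }  — shift
  I2: { [S' → S .] }  — accept
  I3: { [S → a . b L] }  — shift
  I4: { [S → . + a S], [S → . a b L], [S → . b S b], [S → b . S b] }  — shift
  I5: { [S → b S . b] }  — shift
  I6: { [S → b S b .] }  — reduce
  I7: { [L → . , S], [L → . , b], [S → a b . L] }  — shift
  I8: { [L → , . S], [L → , . b], [S → . + a S], [S → . a b L], [S → . b S b] }  — shift
  I9: { [S → a b L .] }  — reduce
  I10: { [L → , S .] }  — reduce
  I11: { [L → , b .], [S → . + a S], [S → . a b L], [S → . b S b], [S → b . S b] }  — shift, reduce
  I12: { [S → + a . S], [S → . + a S], [S → . a b L], [S → . b S b] }  — shift
  I13: { [S → + a S .] }  — reduce

Conflict in state I11:
  Shift-reduce conflict between [L → , b .] and [S → . + a S]
So the grammar is NOT LR(0).

Answer: No. Shift-reduce conflict between [L → , b .] and [S → . + a S]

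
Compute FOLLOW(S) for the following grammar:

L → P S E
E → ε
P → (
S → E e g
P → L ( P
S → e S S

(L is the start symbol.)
{ $, '(', 'e' }

In L → P S E: S is followed by E, add FIRST(E) \ {ε} = { }
  E is nullable, so also add FOLLOW(L)
In S → e S S: S is followed by S, add FIRST(S) \ {ε} = { 'e' }
In S → e S S: S is at the end; this adds FOLLOW(S) to itself — nothing new

The FOLLOW sets referred to above (computed the same way, to a fixed point):
  FOLLOW(L) = { $, '(' }

Taking the union: FOLLOW(S) = { $, '(', 'e' }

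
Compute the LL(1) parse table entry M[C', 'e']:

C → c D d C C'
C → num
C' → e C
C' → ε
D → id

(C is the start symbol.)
C' → e C, C' → ε

To find M[C', 'e'], we find productions for C' where 'e' is in the predict set (PREDICT(N → α) = (FIRST(α) \ {ε}) ∪ (FOLLOW(N) if α ⇒* ε)).

Relevant sets:
  FOLLOW(C') = { $, 'e' }

C' → e C: PREDICT = { 'e' }
  'e' is in predict set, so this production goes in M[C', 'e']
C' → ε: PREDICT = { $, 'e' }
  'e' is in predict set, so this production goes in M[C', 'e']

M[C', 'e'] = C' → e C, C' → ε  (a multiply-defined cell — the grammar is not LL(1))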